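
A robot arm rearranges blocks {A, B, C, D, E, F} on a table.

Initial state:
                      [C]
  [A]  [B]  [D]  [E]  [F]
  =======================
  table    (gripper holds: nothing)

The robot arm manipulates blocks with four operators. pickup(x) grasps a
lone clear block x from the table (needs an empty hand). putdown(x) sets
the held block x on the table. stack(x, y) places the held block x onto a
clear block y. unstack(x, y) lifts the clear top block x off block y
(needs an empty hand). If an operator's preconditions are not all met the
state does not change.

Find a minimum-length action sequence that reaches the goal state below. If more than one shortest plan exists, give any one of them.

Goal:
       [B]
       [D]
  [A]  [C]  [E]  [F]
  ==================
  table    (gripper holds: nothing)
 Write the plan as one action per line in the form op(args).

step 1 (unstack(C, F)): towers=[A; B; D; E; F] holding=C
step 2 (putdown(C)): towers=[A; B; C; D; E; F] holding=-
step 3 (pickup(D)): towers=[A; B; C; E; F] holding=D
step 4 (stack(D, C)): towers=[A; B; C/D; E; F] holding=-
step 5 (pickup(B)): towers=[A; C/D; E; F] holding=B
step 6 (stack(B, D)): towers=[A; C/D/B; E; F] holding=-
goal check: towers=[A; C/D/B; E; F] holding=- — reached (length 6, optimal by BFS)

unstack(C, F)
putdown(C)
pickup(D)
stack(D, C)
pickup(B)
stack(B, D)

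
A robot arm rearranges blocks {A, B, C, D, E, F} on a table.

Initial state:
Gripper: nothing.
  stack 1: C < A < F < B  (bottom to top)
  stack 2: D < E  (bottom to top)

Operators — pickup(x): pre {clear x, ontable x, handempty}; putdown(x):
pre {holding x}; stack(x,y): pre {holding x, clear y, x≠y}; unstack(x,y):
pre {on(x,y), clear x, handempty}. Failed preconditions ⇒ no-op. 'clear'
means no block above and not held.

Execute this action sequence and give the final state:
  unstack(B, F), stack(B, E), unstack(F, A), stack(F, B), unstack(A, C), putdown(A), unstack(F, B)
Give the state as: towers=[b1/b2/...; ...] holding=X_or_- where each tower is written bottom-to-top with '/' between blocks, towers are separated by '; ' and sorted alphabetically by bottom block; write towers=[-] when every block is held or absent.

towers=[A; C; D/E/B] holding=F

step 1 (unstack(B, F)): towers=[C/A/F; D/E] holding=B
step 2 (stack(B, E)): towers=[C/A/F; D/E/B] holding=-
step 3 (unstack(F, A)): towers=[C/A; D/E/B] holding=F
step 4 (stack(F, B)): towers=[C/A; D/E/B/F] holding=-
step 5 (unstack(A, C)): towers=[C; D/E/B/F] holding=A
step 6 (putdown(A)): towers=[A; C; D/E/B/F] holding=-
step 7 (unstack(F, B)): towers=[A; C; D/E/B] holding=F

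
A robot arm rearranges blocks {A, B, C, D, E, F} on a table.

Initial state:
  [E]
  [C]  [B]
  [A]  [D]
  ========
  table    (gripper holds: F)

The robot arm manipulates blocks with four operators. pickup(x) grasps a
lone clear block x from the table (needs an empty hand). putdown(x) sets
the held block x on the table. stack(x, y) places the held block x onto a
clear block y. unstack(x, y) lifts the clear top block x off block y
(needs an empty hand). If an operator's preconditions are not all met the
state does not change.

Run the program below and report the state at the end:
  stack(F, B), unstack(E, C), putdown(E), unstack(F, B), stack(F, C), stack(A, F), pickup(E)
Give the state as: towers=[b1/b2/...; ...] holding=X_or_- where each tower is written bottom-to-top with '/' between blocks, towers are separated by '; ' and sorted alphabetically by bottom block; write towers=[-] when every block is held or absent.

step 1 (stack(F, B)): towers=[A/C/E; D/B/F] holding=-
step 2 (unstack(E, C)): towers=[A/C; D/B/F] holding=E
step 3 (putdown(E)): towers=[A/C; D/B/F; E] holding=-
step 4 (unstack(F, B)): towers=[A/C; D/B; E] holding=F
step 5 (stack(F, C)): towers=[A/C/F; D/B; E] holding=-
step 6 (stack(A, F)) [no-op]: towers=[A/C/F; D/B; E] holding=-
step 7 (pickup(E)): towers=[A/C/F; D/B] holding=E

towers=[A/C/F; D/B] holding=E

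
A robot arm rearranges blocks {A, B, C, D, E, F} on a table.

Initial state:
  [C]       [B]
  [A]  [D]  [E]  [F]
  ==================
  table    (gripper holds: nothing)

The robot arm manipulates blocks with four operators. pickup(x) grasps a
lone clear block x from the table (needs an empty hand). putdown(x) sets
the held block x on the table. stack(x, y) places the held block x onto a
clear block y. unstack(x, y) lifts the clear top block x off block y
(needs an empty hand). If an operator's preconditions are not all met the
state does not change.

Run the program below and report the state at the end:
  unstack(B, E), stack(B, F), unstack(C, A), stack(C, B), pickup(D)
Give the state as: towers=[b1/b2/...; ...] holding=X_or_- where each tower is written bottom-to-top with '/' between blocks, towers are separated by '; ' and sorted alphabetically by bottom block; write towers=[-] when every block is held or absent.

towers=[A; E; F/B/C] holding=D

step 1 (unstack(B, E)): towers=[A/C; D; E; F] holding=B
step 2 (stack(B, F)): towers=[A/C; D; E; F/B] holding=-
step 3 (unstack(C, A)): towers=[A; D; E; F/B] holding=C
step 4 (stack(C, B)): towers=[A; D; E; F/B/C] holding=-
step 5 (pickup(D)): towers=[A; E; F/B/C] holding=D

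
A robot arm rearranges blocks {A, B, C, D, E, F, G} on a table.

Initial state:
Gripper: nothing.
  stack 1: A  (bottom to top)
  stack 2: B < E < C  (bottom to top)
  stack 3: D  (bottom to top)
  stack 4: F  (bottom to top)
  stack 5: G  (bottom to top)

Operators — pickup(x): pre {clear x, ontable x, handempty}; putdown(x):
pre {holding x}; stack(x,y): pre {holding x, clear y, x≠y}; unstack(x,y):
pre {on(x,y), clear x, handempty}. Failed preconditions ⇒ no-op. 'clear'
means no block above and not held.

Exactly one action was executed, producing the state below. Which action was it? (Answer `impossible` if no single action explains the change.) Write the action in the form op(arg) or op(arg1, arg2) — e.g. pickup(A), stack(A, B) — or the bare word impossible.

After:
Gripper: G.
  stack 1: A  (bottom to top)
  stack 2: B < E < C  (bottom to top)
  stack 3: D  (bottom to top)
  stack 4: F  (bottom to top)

target: towers=[A; B/E/C; D; F] holding=G
         pickup(F) → towers=[A; B/E/C; D; G] holding=F
         pickup(G) → towers=[A; B/E/C; D; F] holding=G  ← match
         pickup(D) → towers=[A; B/E/C; F; G] holding=D
         pickup(A) → towers=[B/E/C; D; F; G] holding=A
     unstack(C, E) → towers=[A; B/E; D; F; G] holding=C

pickup(G)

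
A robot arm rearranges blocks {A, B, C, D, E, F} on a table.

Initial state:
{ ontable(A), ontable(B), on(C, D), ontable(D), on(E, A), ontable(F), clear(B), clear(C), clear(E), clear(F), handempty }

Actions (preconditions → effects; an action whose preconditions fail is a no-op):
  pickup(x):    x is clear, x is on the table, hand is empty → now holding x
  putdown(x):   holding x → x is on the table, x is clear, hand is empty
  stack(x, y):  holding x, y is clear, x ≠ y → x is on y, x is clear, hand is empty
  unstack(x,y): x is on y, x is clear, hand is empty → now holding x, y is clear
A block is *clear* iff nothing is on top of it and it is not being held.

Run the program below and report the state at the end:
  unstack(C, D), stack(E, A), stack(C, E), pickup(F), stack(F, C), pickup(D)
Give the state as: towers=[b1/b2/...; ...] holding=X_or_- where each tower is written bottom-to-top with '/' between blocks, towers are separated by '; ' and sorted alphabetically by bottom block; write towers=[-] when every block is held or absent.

step 1 (unstack(C, D)): towers=[A/E; B; D; F] holding=C
step 2 (stack(E, A)) [no-op]: towers=[A/E; B; D; F] holding=C
step 3 (stack(C, E)): towers=[A/E/C; B; D; F] holding=-
step 4 (pickup(F)): towers=[A/E/C; B; D] holding=F
step 5 (stack(F, C)): towers=[A/E/C/F; B; D] holding=-
step 6 (pickup(D)): towers=[A/E/C/F; B] holding=D

towers=[A/E/C/F; B] holding=D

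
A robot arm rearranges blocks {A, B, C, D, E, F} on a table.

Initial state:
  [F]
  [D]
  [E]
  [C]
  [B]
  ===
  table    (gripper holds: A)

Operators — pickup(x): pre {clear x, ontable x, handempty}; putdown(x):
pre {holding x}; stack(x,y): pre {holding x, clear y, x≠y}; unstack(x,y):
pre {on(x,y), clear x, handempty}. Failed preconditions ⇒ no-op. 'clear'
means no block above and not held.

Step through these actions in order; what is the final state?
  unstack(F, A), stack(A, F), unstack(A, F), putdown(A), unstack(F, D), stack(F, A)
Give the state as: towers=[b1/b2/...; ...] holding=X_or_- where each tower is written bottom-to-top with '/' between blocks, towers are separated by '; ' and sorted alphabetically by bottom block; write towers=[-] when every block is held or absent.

towers=[A/F; B/C/E/D] holding=-

step 1 (unstack(F, A)) [no-op]: towers=[B/C/E/D/F] holding=A
step 2 (stack(A, F)): towers=[B/C/E/D/F/A] holding=-
step 3 (unstack(A, F)): towers=[B/C/E/D/F] holding=A
step 4 (putdown(A)): towers=[A; B/C/E/D/F] holding=-
step 5 (unstack(F, D)): towers=[A; B/C/E/D] holding=F
step 6 (stack(F, A)): towers=[A/F; B/C/E/D] holding=-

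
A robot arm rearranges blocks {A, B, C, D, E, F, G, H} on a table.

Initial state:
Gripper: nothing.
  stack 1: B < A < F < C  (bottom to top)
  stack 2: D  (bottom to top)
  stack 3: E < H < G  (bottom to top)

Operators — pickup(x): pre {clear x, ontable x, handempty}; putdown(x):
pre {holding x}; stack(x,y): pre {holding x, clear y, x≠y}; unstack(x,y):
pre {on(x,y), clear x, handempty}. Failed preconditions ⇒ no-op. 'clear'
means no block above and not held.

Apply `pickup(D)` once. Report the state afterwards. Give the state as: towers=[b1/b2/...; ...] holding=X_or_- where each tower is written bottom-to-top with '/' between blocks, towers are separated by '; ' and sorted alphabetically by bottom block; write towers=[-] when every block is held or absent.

before: towers=[B/A/F/C; D; E/H/G] holding=-
pre[pickup(D)]: clear(D) ✓, ontable(D) ✓, handempty ✓
all met → apply pickup(D)
after:  towers=[B/A/F/C; E/H/G] holding=D

towers=[B/A/F/C; E/H/G] holding=D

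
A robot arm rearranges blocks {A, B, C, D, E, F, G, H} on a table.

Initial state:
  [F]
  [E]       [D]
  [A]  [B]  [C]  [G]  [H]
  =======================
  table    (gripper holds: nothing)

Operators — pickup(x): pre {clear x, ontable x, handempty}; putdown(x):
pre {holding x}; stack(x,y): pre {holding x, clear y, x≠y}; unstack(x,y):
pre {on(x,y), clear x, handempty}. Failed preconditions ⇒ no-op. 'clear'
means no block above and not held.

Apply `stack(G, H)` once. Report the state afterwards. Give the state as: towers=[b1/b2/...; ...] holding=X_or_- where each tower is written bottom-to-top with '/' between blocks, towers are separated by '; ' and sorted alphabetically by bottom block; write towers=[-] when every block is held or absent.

towers=[A/E/F; B; C/D; G; H] holding=-

before: towers=[A/E/F; B; C/D; G; H] holding=-
pre[stack(G, H)]: holding(G) ✗, clear(H) ✓, G≠H ✓
holding(G) unmet → stack(G, H) is a no-op
after:  towers=[A/E/F; B; C/D; G; H] holding=-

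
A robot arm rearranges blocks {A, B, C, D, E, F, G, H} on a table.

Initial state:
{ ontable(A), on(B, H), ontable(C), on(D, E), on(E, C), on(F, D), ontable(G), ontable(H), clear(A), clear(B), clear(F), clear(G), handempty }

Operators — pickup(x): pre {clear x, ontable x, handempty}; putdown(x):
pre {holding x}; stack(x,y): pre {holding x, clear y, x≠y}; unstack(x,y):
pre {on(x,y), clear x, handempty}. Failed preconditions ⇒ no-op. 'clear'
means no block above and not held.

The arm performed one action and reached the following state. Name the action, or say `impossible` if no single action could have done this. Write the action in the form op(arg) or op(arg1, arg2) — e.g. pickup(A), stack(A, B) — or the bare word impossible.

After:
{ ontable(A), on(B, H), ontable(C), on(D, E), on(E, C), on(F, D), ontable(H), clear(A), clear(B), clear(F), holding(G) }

pickup(G)

target: towers=[A; C/E/D/F; H/B] holding=G
         pickup(G) → towers=[A; C/E/D/F; H/B] holding=G  ← match
         pickup(A) → towers=[C/E/D/F; G; H/B] holding=A
     unstack(B, H) → towers=[A; C/E/D/F; G; H] holding=B
     unstack(F, D) → towers=[A; C/E/D; G; H/B] holding=F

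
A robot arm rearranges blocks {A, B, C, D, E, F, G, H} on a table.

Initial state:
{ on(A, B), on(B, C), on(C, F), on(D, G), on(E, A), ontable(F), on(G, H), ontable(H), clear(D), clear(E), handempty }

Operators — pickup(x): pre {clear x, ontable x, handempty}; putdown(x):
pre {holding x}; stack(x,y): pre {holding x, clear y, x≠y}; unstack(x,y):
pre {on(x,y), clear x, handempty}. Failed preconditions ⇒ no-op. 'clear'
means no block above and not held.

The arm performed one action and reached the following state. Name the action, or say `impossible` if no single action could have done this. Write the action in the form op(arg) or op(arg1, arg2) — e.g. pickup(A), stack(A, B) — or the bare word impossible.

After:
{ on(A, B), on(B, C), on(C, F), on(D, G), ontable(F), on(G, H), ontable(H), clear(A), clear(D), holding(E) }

unstack(E, A)

target: towers=[F/C/B/A; H/G/D] holding=E
     unstack(E, A) → towers=[F/C/B/A; H/G/D] holding=E  ← match
     unstack(D, G) → towers=[F/C/B/A/E; H/G] holding=D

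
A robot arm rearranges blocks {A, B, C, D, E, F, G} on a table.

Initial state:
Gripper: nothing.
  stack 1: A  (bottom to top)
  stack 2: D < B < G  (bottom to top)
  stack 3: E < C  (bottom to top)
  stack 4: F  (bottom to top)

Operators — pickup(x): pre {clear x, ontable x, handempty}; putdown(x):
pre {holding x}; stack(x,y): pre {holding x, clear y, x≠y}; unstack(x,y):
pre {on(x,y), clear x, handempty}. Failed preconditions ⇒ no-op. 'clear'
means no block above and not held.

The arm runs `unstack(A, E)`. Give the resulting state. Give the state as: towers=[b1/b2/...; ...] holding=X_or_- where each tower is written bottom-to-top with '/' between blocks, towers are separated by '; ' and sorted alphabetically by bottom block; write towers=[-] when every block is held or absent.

before: towers=[A; D/B/G; E/C; F] holding=-
pre[unstack(A, E)]: on(A,E) ✗, clear(A) ✓, handempty ✓
on(A,E) unmet → unstack(A, E) is a no-op
after:  towers=[A; D/B/G; E/C; F] holding=-

towers=[A; D/B/G; E/C; F] holding=-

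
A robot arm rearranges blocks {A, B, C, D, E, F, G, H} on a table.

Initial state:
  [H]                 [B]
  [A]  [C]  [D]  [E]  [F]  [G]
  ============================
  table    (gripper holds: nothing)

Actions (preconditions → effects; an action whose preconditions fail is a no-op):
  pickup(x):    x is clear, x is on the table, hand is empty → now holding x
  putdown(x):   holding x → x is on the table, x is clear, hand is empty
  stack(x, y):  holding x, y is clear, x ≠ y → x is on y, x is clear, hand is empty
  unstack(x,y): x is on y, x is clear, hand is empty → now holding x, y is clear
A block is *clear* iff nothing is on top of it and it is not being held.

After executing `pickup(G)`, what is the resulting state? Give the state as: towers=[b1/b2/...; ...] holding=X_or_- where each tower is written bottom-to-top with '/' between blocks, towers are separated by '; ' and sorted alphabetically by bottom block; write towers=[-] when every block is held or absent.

towers=[A/H; C; D; E; F/B] holding=G

before: towers=[A/H; C; D; E; F/B; G] holding=-
pre[pickup(G)]: clear(G) ok, ontable(G) ok, handempty ok
all met → apply pickup(G)
after:  towers=[A/H; C; D; E; F/B] holding=G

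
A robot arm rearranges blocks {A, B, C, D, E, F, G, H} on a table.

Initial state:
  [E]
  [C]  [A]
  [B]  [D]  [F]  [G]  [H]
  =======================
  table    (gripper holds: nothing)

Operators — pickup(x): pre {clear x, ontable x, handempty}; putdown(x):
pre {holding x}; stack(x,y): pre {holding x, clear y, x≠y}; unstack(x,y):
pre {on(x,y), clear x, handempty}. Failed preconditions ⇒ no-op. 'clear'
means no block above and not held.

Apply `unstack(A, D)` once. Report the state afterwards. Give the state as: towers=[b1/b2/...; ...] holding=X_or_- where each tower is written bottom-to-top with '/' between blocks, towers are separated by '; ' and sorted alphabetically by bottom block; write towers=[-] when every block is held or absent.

before: towers=[B/C/E; D/A; F; G; H] holding=-
pre[unstack(A, D)]: on(A,D) yes, clear(A) yes, handempty yes
all met → apply unstack(A, D)
after:  towers=[B/C/E; D; F; G; H] holding=A

towers=[B/C/E; D; F; G; H] holding=A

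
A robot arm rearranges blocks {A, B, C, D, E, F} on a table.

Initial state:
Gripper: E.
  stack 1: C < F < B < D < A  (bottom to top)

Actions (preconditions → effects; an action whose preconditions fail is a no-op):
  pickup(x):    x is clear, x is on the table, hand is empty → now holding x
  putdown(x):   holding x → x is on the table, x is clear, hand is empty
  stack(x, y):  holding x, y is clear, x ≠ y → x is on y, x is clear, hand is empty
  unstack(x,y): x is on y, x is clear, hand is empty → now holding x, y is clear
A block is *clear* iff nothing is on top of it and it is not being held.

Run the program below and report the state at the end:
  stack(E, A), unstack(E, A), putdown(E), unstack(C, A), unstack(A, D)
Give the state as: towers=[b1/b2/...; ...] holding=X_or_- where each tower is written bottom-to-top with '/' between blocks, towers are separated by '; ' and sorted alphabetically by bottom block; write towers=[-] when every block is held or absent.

towers=[C/F/B/D; E] holding=A

step 1 (stack(E, A)): towers=[C/F/B/D/A/E] holding=-
step 2 (unstack(E, A)): towers=[C/F/B/D/A] holding=E
step 3 (putdown(E)): towers=[C/F/B/D/A; E] holding=-
step 4 (unstack(C, A)) [no-op]: towers=[C/F/B/D/A; E] holding=-
step 5 (unstack(A, D)): towers=[C/F/B/D; E] holding=A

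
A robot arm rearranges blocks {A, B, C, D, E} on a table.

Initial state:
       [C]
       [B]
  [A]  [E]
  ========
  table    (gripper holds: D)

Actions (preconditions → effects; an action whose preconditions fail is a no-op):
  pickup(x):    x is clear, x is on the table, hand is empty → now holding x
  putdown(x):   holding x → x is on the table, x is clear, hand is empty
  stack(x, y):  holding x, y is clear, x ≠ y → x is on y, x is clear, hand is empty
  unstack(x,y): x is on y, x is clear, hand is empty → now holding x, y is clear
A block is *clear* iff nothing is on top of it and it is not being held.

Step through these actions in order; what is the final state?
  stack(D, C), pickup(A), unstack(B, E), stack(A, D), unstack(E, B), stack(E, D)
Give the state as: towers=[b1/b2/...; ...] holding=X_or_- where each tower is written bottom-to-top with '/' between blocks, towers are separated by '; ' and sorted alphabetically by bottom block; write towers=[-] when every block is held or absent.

step 1 (stack(D, C)): towers=[A; E/B/C/D] holding=-
step 2 (pickup(A)): towers=[E/B/C/D] holding=A
step 3 (unstack(B, E)) [no-op]: towers=[E/B/C/D] holding=A
step 4 (stack(A, D)): towers=[E/B/C/D/A] holding=-
step 5 (unstack(E, B)) [no-op]: towers=[E/B/C/D/A] holding=-
step 6 (stack(E, D)) [no-op]: towers=[E/B/C/D/A] holding=-

towers=[E/B/C/D/A] holding=-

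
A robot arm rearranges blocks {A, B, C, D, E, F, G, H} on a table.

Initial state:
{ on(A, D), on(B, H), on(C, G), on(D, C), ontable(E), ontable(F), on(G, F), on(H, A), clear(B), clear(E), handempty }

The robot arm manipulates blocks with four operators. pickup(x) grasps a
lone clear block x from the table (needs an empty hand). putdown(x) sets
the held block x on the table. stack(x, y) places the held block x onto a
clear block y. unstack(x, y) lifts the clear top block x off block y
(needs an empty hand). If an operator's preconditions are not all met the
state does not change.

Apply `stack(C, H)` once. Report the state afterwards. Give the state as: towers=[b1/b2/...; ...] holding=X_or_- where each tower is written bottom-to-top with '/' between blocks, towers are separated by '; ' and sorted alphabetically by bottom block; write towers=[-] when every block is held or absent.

before: towers=[E; F/G/C/D/A/H/B] holding=-
pre[stack(C, H)]: holding(C) no, clear(H) no, C≠H yes
holding(C), clear(H) unmet → stack(C, H) is a no-op
after:  towers=[E; F/G/C/D/A/H/B] holding=-

towers=[E; F/G/C/D/A/H/B] holding=-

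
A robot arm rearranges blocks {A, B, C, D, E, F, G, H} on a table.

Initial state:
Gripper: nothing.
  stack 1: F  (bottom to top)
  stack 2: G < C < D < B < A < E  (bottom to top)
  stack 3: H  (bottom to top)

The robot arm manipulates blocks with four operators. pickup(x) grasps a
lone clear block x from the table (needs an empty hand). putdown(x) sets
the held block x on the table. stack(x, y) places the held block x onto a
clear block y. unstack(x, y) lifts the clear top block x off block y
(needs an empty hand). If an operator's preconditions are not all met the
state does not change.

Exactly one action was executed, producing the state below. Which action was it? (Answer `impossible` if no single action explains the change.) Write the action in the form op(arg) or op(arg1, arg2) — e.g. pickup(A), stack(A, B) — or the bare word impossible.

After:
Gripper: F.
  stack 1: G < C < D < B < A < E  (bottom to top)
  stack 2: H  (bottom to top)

target: towers=[G/C/D/B/A/E; H] holding=F
     unstack(E, A) → towers=[F; G/C/D/B/A; H] holding=E
         pickup(H) → towers=[F; G/C/D/B/A/E] holding=H
         pickup(F) → towers=[G/C/D/B/A/E; H] holding=F  ← match

pickup(F)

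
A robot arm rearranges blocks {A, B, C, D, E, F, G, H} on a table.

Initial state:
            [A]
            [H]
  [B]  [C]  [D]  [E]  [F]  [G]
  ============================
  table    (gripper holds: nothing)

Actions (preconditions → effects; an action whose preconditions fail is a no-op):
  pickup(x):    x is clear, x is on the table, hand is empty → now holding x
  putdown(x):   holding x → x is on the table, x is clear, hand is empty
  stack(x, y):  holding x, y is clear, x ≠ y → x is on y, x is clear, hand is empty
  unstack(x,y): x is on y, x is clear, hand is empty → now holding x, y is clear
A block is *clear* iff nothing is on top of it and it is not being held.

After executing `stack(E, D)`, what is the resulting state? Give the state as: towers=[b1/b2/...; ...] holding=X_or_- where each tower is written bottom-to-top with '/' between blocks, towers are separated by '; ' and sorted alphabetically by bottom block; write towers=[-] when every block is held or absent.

before: towers=[B; C; D/H/A; E; F; G] holding=-
pre[stack(E, D)]: holding(E) fail, clear(D) fail, E≠D ok
holding(E), clear(D) unmet → stack(E, D) is a no-op
after:  towers=[B; C; D/H/A; E; F; G] holding=-

towers=[B; C; D/H/A; E; F; G] holding=-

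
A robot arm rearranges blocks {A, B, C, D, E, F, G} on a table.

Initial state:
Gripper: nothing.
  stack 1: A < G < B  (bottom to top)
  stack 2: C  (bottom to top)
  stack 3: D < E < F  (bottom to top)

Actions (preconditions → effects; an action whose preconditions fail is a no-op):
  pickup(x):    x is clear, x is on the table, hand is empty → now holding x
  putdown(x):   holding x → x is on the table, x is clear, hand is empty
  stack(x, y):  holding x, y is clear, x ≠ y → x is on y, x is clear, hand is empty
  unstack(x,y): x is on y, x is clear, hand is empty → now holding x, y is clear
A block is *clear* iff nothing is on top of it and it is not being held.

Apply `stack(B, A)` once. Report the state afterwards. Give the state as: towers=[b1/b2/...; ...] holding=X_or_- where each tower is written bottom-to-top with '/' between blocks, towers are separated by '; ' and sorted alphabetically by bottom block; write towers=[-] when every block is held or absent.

before: towers=[A/G/B; C; D/E/F] holding=-
pre[stack(B, A)]: holding(B) no, clear(A) no, B≠A yes
holding(B), clear(A) unmet → stack(B, A) is a no-op
after:  towers=[A/G/B; C; D/E/F] holding=-

towers=[A/G/B; C; D/E/F] holding=-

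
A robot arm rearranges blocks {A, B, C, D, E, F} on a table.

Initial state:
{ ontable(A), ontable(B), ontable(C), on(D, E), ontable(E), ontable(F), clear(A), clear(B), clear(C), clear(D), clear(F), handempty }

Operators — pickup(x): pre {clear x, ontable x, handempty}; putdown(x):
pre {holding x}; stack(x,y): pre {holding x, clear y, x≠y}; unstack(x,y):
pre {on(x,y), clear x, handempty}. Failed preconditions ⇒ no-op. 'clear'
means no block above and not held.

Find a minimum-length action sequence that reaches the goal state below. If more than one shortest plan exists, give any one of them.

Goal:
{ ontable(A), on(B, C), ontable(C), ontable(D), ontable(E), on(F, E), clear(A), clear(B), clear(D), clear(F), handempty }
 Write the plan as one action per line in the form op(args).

pickup(B)
stack(B, C)
unstack(D, E)
putdown(D)
pickup(F)
stack(F, E)

step 1 (pickup(B)): towers=[A; C; E/D; F] holding=B
step 2 (stack(B, C)): towers=[A; C/B; E/D; F] holding=-
step 3 (unstack(D, E)): towers=[A; C/B; E; F] holding=D
step 4 (putdown(D)): towers=[A; C/B; D; E; F] holding=-
step 5 (pickup(F)): towers=[A; C/B; D; E] holding=F
step 6 (stack(F, E)): towers=[A; C/B; D; E/F] holding=-
goal check: towers=[A; C/B; D; E/F] holding=- — reached (length 6, optimal by BFS)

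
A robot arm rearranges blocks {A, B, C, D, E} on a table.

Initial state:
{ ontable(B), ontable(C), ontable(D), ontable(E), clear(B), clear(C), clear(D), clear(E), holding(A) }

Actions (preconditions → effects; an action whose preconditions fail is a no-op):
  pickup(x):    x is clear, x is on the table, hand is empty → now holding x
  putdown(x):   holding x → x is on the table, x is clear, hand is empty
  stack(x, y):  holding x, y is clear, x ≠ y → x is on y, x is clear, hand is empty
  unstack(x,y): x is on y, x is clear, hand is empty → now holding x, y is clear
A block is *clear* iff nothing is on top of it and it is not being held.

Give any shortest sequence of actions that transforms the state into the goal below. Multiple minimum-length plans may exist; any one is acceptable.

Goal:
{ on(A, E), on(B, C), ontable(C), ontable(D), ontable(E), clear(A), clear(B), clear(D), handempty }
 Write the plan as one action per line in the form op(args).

step 1 (stack(A, E)): towers=[B; C; D; E/A] holding=-
step 2 (pickup(B)): towers=[C; D; E/A] holding=B
step 3 (stack(B, C)): towers=[C/B; D; E/A] holding=-
goal check: towers=[C/B; D; E/A] holding=- — reached (length 3, optimal by BFS)

stack(A, E)
pickup(B)
stack(B, C)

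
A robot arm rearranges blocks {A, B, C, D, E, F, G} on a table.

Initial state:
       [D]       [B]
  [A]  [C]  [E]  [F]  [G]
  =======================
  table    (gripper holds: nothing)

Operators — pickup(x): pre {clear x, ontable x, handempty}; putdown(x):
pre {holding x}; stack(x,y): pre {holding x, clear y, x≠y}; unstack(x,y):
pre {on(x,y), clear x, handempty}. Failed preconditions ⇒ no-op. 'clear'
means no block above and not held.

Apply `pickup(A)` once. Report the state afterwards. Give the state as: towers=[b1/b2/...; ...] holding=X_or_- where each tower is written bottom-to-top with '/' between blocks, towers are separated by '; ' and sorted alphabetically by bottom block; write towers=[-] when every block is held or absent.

towers=[C/D; E; F/B; G] holding=A

before: towers=[A; C/D; E; F/B; G] holding=-
pre[pickup(A)]: clear(A) yes, ontable(A) yes, handempty yes
all met → apply pickup(A)
after:  towers=[C/D; E; F/B; G] holding=A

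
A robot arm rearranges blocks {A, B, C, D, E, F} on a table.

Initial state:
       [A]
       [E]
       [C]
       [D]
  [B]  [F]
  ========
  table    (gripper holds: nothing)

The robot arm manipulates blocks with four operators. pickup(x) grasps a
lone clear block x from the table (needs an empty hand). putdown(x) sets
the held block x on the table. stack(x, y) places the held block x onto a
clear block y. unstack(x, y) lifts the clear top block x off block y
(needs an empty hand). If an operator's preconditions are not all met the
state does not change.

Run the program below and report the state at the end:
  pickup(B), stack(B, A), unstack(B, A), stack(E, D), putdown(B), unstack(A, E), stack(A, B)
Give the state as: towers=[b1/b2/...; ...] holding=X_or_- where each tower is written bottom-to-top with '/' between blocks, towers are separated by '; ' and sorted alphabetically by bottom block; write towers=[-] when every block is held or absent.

step 1 (pickup(B)): towers=[F/D/C/E/A] holding=B
step 2 (stack(B, A)): towers=[F/D/C/E/A/B] holding=-
step 3 (unstack(B, A)): towers=[F/D/C/E/A] holding=B
step 4 (stack(E, D)) [no-op]: towers=[F/D/C/E/A] holding=B
step 5 (putdown(B)): towers=[B; F/D/C/E/A] holding=-
step 6 (unstack(A, E)): towers=[B; F/D/C/E] holding=A
step 7 (stack(A, B)): towers=[B/A; F/D/C/E] holding=-

towers=[B/A; F/D/C/E] holding=-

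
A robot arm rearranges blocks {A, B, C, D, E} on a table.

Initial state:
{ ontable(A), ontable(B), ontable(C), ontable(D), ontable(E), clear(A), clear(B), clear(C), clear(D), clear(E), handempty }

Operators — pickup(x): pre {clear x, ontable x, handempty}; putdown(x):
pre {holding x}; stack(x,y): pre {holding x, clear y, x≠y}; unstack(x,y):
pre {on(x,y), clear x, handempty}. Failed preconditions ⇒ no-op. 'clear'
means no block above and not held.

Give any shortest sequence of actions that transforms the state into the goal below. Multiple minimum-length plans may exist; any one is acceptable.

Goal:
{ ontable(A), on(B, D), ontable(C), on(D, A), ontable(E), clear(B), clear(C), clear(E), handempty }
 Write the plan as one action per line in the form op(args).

step 1 (pickup(D)): towers=[A; B; C; E] holding=D
step 2 (stack(D, A)): towers=[A/D; B; C; E] holding=-
step 3 (pickup(B)): towers=[A/D; C; E] holding=B
step 4 (stack(B, D)): towers=[A/D/B; C; E] holding=-
goal check: towers=[A/D/B; C; E] holding=- — reached (length 4, optimal by BFS)

pickup(D)
stack(D, A)
pickup(B)
stack(B, D)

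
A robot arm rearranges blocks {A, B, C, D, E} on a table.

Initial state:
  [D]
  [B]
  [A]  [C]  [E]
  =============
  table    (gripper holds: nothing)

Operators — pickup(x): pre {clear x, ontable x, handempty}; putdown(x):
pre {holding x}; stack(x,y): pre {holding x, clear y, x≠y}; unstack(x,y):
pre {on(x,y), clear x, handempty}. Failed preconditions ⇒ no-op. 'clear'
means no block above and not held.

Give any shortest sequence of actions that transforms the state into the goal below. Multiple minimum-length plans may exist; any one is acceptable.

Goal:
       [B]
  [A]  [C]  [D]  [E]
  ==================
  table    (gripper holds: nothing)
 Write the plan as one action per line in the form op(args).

step 1 (unstack(D, B)): towers=[A/B; C; E] holding=D
step 2 (putdown(D)): towers=[A/B; C; D; E] holding=-
step 3 (unstack(B, A)): towers=[A; C; D; E] holding=B
step 4 (stack(B, C)): towers=[A; C/B; D; E] holding=-
goal check: towers=[A; C/B; D; E] holding=- — reached (length 4, optimal by BFS)

unstack(D, B)
putdown(D)
unstack(B, A)
stack(B, C)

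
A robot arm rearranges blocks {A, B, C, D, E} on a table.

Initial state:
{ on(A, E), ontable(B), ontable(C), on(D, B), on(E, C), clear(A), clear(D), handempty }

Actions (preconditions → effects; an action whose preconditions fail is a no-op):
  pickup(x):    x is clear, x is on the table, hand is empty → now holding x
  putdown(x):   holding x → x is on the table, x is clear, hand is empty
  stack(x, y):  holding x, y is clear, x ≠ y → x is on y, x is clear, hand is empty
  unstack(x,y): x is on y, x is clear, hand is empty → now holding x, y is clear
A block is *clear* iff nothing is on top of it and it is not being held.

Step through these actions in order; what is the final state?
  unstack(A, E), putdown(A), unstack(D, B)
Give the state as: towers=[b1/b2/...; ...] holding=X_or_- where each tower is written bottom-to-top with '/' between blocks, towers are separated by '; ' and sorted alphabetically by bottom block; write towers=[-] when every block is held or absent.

step 1 (unstack(A, E)): towers=[B/D; C/E] holding=A
step 2 (putdown(A)): towers=[A; B/D; C/E] holding=-
step 3 (unstack(D, B)): towers=[A; B; C/E] holding=D

towers=[A; B; C/E] holding=D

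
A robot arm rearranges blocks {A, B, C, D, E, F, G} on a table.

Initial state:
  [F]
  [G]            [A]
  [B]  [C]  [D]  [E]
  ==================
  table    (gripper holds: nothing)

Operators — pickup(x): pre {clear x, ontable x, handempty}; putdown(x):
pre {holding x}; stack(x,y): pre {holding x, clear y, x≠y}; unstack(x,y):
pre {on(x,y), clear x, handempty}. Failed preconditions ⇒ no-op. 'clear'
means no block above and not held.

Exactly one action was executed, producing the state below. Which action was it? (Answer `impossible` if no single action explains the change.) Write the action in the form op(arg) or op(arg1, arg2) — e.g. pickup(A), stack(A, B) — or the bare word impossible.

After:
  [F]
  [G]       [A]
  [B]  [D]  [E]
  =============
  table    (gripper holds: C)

target: towers=[B/G/F; D; E/A] holding=C
     unstack(F, G) → towers=[B/G; C; D; E/A] holding=F
         pickup(D) → towers=[B/G/F; C; E/A] holding=D
     unstack(A, E) → towers=[B/G/F; C; D; E] holding=A
         pickup(C) → towers=[B/G/F; D; E/A] holding=C  ← match

pickup(C)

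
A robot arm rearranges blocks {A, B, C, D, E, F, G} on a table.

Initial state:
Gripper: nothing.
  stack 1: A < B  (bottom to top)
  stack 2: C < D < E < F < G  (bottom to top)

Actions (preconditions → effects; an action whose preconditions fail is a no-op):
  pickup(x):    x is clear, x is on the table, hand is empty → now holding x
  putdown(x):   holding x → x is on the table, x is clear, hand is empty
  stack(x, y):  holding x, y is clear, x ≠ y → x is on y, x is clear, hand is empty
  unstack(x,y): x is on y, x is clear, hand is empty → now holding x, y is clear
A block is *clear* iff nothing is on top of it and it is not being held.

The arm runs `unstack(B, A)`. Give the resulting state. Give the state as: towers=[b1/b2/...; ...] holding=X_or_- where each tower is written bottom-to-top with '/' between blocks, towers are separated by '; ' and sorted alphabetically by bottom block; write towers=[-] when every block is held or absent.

towers=[A; C/D/E/F/G] holding=B

before: towers=[A/B; C/D/E/F/G] holding=-
pre[unstack(B, A)]: on(B,A) yes, clear(B) yes, handempty yes
all met → apply unstack(B, A)
after:  towers=[A; C/D/E/F/G] holding=B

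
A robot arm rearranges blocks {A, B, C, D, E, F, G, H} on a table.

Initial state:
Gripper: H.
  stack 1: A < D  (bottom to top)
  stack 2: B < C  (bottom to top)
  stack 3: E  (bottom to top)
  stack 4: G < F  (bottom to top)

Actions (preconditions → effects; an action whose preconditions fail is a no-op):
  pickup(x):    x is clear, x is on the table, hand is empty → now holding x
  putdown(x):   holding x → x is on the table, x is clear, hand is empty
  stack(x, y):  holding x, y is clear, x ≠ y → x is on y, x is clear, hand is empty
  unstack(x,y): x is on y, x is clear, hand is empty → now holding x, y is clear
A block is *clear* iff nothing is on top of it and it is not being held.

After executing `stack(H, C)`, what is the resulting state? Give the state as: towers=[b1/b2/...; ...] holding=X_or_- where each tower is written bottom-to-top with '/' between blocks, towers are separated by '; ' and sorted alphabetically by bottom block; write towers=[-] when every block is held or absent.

towers=[A/D; B/C/H; E; G/F] holding=-

before: towers=[A/D; B/C; E; G/F] holding=H
pre[stack(H, C)]: holding(H) yes, clear(C) yes, H≠C yes
all met → apply stack(H, C)
after:  towers=[A/D; B/C/H; E; G/F] holding=-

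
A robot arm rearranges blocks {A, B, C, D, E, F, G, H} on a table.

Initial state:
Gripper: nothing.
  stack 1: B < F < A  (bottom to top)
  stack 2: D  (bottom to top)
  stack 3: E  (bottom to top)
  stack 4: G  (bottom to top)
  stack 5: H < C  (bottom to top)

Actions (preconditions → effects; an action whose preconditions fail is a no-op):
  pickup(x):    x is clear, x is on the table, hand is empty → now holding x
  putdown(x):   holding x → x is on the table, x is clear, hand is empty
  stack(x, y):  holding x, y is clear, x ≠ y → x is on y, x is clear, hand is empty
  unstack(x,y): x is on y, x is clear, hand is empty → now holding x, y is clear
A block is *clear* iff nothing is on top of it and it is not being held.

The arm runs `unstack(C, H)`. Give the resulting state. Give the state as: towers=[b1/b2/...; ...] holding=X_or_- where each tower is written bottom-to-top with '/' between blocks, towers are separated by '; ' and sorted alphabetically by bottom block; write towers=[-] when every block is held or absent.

before: towers=[B/F/A; D; E; G; H/C] holding=-
pre[unstack(C, H)]: on(C,H) ✓, clear(C) ✓, handempty ✓
all met → apply unstack(C, H)
after:  towers=[B/F/A; D; E; G; H] holding=C

towers=[B/F/A; D; E; G; H] holding=C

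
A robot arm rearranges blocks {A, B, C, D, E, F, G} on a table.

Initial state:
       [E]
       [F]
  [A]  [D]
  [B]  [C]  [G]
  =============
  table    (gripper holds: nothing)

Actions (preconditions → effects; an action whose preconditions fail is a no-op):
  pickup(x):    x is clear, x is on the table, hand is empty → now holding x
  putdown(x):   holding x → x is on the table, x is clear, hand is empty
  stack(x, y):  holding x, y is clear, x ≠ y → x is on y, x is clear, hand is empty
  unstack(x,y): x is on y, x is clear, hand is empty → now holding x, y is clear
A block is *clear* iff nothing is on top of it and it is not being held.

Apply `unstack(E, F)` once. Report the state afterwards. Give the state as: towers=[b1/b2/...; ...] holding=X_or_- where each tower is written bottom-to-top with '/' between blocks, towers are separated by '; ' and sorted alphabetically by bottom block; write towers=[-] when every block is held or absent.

towers=[B/A; C/D/F; G] holding=E

before: towers=[B/A; C/D/F/E; G] holding=-
pre[unstack(E, F)]: on(E,F) ✓, clear(E) ✓, handempty ✓
all met → apply unstack(E, F)
after:  towers=[B/A; C/D/F; G] holding=E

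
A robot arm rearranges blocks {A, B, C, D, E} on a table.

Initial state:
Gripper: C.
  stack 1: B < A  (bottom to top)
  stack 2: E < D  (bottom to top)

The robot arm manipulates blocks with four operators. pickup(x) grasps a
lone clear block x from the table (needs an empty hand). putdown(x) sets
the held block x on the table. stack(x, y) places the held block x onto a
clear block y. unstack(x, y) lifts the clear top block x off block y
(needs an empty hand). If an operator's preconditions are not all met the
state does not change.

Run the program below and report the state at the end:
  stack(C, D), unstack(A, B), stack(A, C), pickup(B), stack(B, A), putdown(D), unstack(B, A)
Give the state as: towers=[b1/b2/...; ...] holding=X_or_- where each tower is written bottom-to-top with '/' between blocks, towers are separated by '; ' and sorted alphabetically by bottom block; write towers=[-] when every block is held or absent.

towers=[E/D/C/A] holding=B

step 1 (stack(C, D)): towers=[B/A; E/D/C] holding=-
step 2 (unstack(A, B)): towers=[B; E/D/C] holding=A
step 3 (stack(A, C)): towers=[B; E/D/C/A] holding=-
step 4 (pickup(B)): towers=[E/D/C/A] holding=B
step 5 (stack(B, A)): towers=[E/D/C/A/B] holding=-
step 6 (putdown(D)) [no-op]: towers=[E/D/C/A/B] holding=-
step 7 (unstack(B, A)): towers=[E/D/C/A] holding=B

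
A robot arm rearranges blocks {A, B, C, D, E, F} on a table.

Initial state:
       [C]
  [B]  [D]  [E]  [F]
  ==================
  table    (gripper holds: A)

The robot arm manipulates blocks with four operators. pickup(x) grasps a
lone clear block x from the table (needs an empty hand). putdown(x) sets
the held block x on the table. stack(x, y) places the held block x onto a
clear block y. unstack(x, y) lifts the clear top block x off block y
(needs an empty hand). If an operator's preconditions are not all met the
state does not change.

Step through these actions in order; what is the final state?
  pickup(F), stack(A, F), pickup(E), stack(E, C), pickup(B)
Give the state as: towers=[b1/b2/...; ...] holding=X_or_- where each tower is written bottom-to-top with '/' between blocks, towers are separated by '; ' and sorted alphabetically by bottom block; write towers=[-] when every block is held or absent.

towers=[D/C/E; F/A] holding=B

step 1 (pickup(F)) [no-op]: towers=[B; D/C; E; F] holding=A
step 2 (stack(A, F)): towers=[B; D/C; E; F/A] holding=-
step 3 (pickup(E)): towers=[B; D/C; F/A] holding=E
step 4 (stack(E, C)): towers=[B; D/C/E; F/A] holding=-
step 5 (pickup(B)): towers=[D/C/E; F/A] holding=B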